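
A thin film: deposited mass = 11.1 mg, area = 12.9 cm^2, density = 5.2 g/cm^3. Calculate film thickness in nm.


Convert: m = 11.1 mg = 1.1100e-05 kg, A = 12.9 cm^2 = 1.2900e-03 m^2, rho = 5.2 g/cm^3 = 5200 kg/m^3
t = m / (A * rho)
t = 1.1100e-05 / (1.2900e-03 * 5200)
t = 1.6547e-06 m = 1654.7 nm

1654.7


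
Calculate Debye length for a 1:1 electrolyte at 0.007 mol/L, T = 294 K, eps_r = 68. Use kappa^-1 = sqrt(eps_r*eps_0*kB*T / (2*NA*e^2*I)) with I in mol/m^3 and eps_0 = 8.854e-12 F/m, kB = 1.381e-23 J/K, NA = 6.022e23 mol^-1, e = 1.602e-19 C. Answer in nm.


Ionic strength I = 0.007 * 1^2 * 1000 = 7 mol/m^3
kappa^-1 = sqrt(68 * 8.854e-12 * 1.381e-23 * 294 / (2 * 6.022e23 * (1.602e-19)^2 * 7))
kappa^-1 = 3.361 nm

3.361


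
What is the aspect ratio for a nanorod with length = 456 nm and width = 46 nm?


Aspect ratio AR = length / diameter
AR = 456 / 46
AR = 9.91

9.91


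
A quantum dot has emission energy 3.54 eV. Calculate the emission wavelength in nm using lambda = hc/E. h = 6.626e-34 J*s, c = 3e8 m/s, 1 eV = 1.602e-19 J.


Convert energy: E = 3.54 eV = 3.54 * 1.602e-19 = 5.67108e-19 J
lambda = h*c / E = 6.626e-34 * 3e8 / 5.67108e-19
lambda = 3.50515e-07 m = 350.5 nm

350.5


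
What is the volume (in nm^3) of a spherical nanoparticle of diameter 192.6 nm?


Radius r = 192.6/2 = 96.3 nm
Volume V = (4/3) * pi * r^3
V = (4/3) * pi * (96.3)^3
V = 3740825.68 nm^3

3740825.68


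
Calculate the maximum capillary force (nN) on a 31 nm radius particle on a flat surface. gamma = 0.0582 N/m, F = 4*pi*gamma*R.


Convert radius: R = 31 nm = 3.1e-08 m
F = 4 * pi * gamma * R
F = 4 * pi * 0.0582 * 3.1e-08
F = 2.26722e-08 N = 22.6722 nN

22.6722


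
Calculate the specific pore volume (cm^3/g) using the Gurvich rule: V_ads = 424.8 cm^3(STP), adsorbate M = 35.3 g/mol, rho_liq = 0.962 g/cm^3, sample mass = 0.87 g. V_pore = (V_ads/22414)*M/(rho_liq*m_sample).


Moles adsorbed n = V_ads / 22414 = 424.8 / 22414 = 1.895244e-02 mol
Liquid volume V_liq = n * M / rho_liq = 1.895244e-02 * 35.3 / 0.962 = 0.69545 cm^3
Specific pore volume V_pore = V_liq / m_sample = 0.69545 / 0.87
V_pore = 0.7994 cm^3/g

0.7994


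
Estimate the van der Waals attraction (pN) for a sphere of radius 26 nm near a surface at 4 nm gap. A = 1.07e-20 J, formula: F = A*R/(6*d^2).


Convert to SI: R = 26 nm = 2.6e-08 m, d = 4 nm = 4e-09 m
F = A * R / (6 * d^2)
F = 1.07e-20 * 2.6e-08 / (6 * (4e-09)^2)
F = 2.89792e-12 N = 2.898 pN

2.898


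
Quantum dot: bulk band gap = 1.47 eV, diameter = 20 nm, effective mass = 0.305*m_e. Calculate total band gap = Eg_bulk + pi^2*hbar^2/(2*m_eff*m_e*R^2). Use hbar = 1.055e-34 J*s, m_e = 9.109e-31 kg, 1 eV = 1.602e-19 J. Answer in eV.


Radius R = 20/2 nm = 1e-08 m
Confinement energy dE = pi^2 * hbar^2 / (2 * m_eff * m_e * R^2)
dE = pi^2 * (1.055e-34)^2 / (2 * 0.305 * 9.109e-31 * (1e-08)^2) J, divided by 1.602e-19 J/eV
dE = 0.0123 eV
Total band gap = E_g(bulk) + dE = 1.47 + 0.0123 = 1.4823 eV

1.4823


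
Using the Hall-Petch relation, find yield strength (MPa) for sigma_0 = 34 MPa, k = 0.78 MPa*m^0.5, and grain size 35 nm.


d = 35 nm = 3.5e-08 m
sqrt(d) = 0.0001870829
Hall-Petch contribution = k / sqrt(d) = 0.78 / 0.0001870829 = 4169.3 MPa
sigma = sigma_0 + k/sqrt(d) = 34 + 4169.3 = 4203.3 MPa

4203.3


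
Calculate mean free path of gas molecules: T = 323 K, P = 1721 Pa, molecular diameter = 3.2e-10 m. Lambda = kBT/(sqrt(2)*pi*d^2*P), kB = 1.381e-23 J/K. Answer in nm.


Mean free path: lambda = kB*T / (sqrt(2) * pi * d^2 * P)
lambda = 1.381e-23 * 323 / (sqrt(2) * pi * (3.2e-10)^2 * 1721)
lambda = 5.69706e-06 m
lambda = 5697.06 nm

5697.06


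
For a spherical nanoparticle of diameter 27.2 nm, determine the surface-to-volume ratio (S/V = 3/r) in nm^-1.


Radius r = 27.2/2 = 13.6 nm
S/V = 3 / r = 3 / 13.6
S/V = 0.2206 nm^-1

0.2206


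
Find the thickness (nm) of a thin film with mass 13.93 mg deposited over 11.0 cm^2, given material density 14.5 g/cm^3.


Convert: m = 13.93 mg = 1.3930e-05 kg, A = 11.0 cm^2 = 1.1000e-03 m^2, rho = 14.5 g/cm^3 = 14500 kg/m^3
t = m / (A * rho)
t = 1.3930e-05 / (1.1000e-03 * 14500)
t = 8.7335e-07 m = 873.4 nm

873.4


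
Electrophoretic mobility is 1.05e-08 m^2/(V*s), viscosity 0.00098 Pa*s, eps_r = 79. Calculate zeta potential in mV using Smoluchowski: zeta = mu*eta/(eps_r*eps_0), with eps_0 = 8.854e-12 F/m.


Smoluchowski equation: zeta = mu * eta / (eps_r * eps_0)
zeta = 1.05e-08 * 0.00098 / (79 * 8.854e-12)
zeta = 0.014711 V = 14.71 mV

14.71


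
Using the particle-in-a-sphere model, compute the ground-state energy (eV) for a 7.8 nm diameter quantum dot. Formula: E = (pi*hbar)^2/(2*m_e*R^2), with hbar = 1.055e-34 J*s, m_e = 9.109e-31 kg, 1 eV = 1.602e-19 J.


Radius R = 7.8/2 = 3.9 nm = 3.9e-09 m
E = (pi * 1.055e-34)^2 / (2 * 9.109e-31 * (3.9e-09)^2)
E(J) = 3.96438e-21
E = E(J) / 1.602e-19 = 0.0247 eV

0.0247


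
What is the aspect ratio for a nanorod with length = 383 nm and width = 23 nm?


Aspect ratio AR = length / diameter
AR = 383 / 23
AR = 16.65

16.65


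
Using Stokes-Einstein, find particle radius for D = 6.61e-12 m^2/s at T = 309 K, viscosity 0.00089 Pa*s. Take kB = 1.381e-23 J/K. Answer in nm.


Stokes-Einstein: R = kB*T / (6*pi*eta*D)
R = 1.381e-23 * 309 / (6 * pi * 0.00089 * 6.61e-12)
R = 3.84822e-08 m = 38.48 nm

38.48


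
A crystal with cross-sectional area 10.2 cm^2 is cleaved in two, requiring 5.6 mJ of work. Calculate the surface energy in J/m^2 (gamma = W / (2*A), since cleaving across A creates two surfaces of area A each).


Convert: A = 10.2 cm^2 = 0.00102 m^2, W = 5.6 mJ = 0.0056 J
Cleaving exposes two faces of area A, so total new surface = 2*A and gamma = W / (2*A)
gamma = 0.0056 / (2 * 0.00102)
gamma = 2.745 J/m^2

2.745


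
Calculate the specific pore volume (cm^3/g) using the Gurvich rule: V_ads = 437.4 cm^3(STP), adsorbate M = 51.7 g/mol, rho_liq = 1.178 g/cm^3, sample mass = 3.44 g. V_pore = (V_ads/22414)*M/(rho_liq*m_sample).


Moles adsorbed n = V_ads / 22414 = 437.4 / 22414 = 1.951459e-02 mol
Liquid volume V_liq = n * M / rho_liq = 1.951459e-02 * 51.7 / 1.178 = 0.85646 cm^3
Specific pore volume V_pore = V_liq / m_sample = 0.85646 / 3.44
V_pore = 0.249 cm^3/g

0.249


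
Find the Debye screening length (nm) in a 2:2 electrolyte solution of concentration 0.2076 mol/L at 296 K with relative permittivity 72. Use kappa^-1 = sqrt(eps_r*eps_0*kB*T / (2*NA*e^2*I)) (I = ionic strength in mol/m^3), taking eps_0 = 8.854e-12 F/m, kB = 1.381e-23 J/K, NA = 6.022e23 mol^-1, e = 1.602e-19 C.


Ionic strength I = 0.2076 * 2^2 * 1000 = 830.4 mol/m^3
kappa^-1 = sqrt(72 * 8.854e-12 * 1.381e-23 * 296 / (2 * 6.022e23 * (1.602e-19)^2 * 830.4))
kappa^-1 = 0.319 nm

0.319


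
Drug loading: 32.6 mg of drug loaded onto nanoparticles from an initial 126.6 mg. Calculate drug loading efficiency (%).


Drug loading efficiency = (drug loaded / drug initial) * 100
DLE = 32.6 / 126.6 * 100
DLE = 0.2575 * 100
DLE = 25.75%

25.75


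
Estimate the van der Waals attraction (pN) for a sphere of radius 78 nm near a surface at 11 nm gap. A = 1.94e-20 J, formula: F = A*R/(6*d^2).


Convert to SI: R = 78 nm = 7.8e-08 m, d = 11 nm = 1.1e-08 m
F = A * R / (6 * d^2)
F = 1.94e-20 * 7.8e-08 / (6 * (1.1e-08)^2)
F = 2.0843e-12 N = 2.084 pN

2.084


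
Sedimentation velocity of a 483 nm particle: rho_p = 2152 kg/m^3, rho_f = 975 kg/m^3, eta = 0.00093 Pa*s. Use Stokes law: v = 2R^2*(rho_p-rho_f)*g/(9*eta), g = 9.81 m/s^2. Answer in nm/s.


Radius R = 483/2 nm = 2.415e-07 m
Density difference = 2152 - 975 = 1177 kg/m^3
v = 2 * R^2 * (rho_p - rho_f) * g / (9 * eta)
v = 2 * (2.415e-07)^2 * 1177 * 9.81 / (9 * 0.00093)
v = 1.6091e-07 m/s = 160.9105 nm/s

160.9105


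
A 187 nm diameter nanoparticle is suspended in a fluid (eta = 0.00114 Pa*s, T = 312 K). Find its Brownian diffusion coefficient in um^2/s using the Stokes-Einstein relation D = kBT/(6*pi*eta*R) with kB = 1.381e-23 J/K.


Radius R = 187/2 = 93.5 nm = 9.35e-08 m
D = kB*T / (6*pi*eta*R)
D = 1.381e-23 * 312 / (6 * pi * 0.00114 * 9.35e-08)
D = 2.14452e-12 m^2/s = 2.145 um^2/s

2.145


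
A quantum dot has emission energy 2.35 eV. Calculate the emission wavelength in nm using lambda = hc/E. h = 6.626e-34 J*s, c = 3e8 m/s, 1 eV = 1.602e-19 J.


Convert energy: E = 2.35 eV = 2.35 * 1.602e-19 = 3.7647e-19 J
lambda = h*c / E = 6.626e-34 * 3e8 / 3.7647e-19
lambda = 5.2801e-07 m = 528.0 nm

528.0


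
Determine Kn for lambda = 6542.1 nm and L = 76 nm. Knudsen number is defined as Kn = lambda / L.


Knudsen number Kn = lambda / L
Kn = 6542.1 / 76
Kn = 86.0803

86.0803


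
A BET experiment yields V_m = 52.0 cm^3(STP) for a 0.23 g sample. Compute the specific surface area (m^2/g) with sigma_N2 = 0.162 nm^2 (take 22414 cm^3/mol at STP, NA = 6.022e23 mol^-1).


Number of moles in monolayer = V_m / 22414 = 52.0 / 22414 = 0.00231998
Number of molecules = moles * NA = 0.00231998 * 6.022e23
SA = molecules * sigma / mass
SA = (52.0 / 22414) * 6.022e23 * 0.162e-18 / 0.23
SA = 984.0 m^2/g

984.0


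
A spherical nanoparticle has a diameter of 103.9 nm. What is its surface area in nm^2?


Radius r = 103.9/2 = 51.95 nm
Surface area SA = 4 * pi * r^2
SA = 4 * pi * (51.95)^2
SA = 33914.15 nm^2

33914.15


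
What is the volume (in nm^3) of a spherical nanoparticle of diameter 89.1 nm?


Radius r = 89.1/2 = 44.55 nm
Volume V = (4/3) * pi * r^3
V = (4/3) * pi * (44.55)^3
V = 370366.53 nm^3

370366.53


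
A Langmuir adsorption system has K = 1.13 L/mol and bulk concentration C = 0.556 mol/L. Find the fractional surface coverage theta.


Langmuir isotherm: theta = K*C / (1 + K*C)
K*C = 1.13 * 0.556 = 0.62828
theta = 0.62828 / (1 + 0.62828) = 0.62828 / 1.62828
theta = 0.3859

0.3859


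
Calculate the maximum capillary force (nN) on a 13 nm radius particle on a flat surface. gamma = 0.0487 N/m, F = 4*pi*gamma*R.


Convert radius: R = 13 nm = 1.3e-08 m
F = 4 * pi * gamma * R
F = 4 * pi * 0.0487 * 1.3e-08
F = 7.95577e-09 N = 7.9558 nN

7.9558


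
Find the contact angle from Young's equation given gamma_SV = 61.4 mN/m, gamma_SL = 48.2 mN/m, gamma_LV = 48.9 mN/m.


cos(theta) = (gamma_SV - gamma_SL) / gamma_LV
cos(theta) = (61.4 - 48.2) / 48.9
cos(theta) = 0.269939
theta = arccos(0.269939) = 74.34 degrees

74.34


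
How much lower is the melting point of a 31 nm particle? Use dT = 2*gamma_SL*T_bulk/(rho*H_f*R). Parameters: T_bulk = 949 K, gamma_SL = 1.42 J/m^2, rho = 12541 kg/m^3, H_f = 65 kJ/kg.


Radius R = 31/2 = 15.5 nm = 1.55e-08 m
Convert H_f = 65 kJ/kg = 65000 J/kg
dT = 2 * gamma_SL * T_bulk / (rho * H_f * R)
dT = 2 * 1.42 * 949 / (12541 * 65000 * 1.55e-08)
dT = 213.3 K

213.3


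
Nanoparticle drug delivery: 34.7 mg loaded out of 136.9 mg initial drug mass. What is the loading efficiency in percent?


Drug loading efficiency = (drug loaded / drug initial) * 100
DLE = 34.7 / 136.9 * 100
DLE = 0.2535 * 100
DLE = 25.35%

25.35


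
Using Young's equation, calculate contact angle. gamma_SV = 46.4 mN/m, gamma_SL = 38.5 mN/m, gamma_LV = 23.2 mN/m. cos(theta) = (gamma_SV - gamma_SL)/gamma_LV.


cos(theta) = (gamma_SV - gamma_SL) / gamma_LV
cos(theta) = (46.4 - 38.5) / 23.2
cos(theta) = 0.340517
theta = arccos(0.340517) = 70.09 degrees

70.09


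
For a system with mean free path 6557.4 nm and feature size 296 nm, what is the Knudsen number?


Knudsen number Kn = lambda / L
Kn = 6557.4 / 296
Kn = 22.1534

22.1534


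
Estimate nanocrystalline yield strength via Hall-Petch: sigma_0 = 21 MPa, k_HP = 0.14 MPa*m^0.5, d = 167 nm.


d = 167 nm = 1.67e-07 m
sqrt(d) = 0.0004086563
Hall-Petch contribution = k / sqrt(d) = 0.14 / 0.0004086563 = 342.6 MPa
sigma = sigma_0 + k/sqrt(d) = 21 + 342.6 = 363.6 MPa

363.6


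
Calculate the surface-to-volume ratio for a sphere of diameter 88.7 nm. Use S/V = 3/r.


Radius r = 88.7/2 = 44.35 nm
S/V = 3 / r = 3 / 44.35
S/V = 0.0676 nm^-1

0.0676


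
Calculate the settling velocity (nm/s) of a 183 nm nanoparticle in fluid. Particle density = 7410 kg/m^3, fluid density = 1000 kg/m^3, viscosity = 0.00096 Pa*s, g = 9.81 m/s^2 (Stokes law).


Radius R = 183/2 nm = 9.15e-08 m
Density difference = 7410 - 1000 = 6410 kg/m^3
v = 2 * R^2 * (rho_p - rho_f) * g / (9 * eta)
v = 2 * (9.15e-08)^2 * 6410 * 9.81 / (9 * 0.00096)
v = 1.21867e-07 m/s = 121.8668 nm/s

121.8668


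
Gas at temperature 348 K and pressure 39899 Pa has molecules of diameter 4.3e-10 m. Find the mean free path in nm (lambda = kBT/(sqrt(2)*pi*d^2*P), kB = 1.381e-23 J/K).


Mean free path: lambda = kB*T / (sqrt(2) * pi * d^2 * P)
lambda = 1.381e-23 * 348 / (sqrt(2) * pi * (4.3e-10)^2 * 39899)
lambda = 1.46625e-07 m
lambda = 146.63 nm

146.63


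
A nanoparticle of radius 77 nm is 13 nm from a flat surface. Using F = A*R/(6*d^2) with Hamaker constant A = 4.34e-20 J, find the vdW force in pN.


Convert to SI: R = 77 nm = 7.7e-08 m, d = 13 nm = 1.3e-08 m
F = A * R / (6 * d^2)
F = 4.34e-20 * 7.7e-08 / (6 * (1.3e-08)^2)
F = 3.29566e-12 N = 3.296 pN

3.296


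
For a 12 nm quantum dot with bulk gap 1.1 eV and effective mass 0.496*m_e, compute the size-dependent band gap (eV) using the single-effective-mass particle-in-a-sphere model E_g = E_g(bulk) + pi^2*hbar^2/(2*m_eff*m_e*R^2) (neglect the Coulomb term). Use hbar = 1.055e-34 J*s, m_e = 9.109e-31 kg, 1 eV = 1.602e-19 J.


Radius R = 12/2 nm = 6e-09 m
Confinement energy dE = pi^2 * hbar^2 / (2 * m_eff * m_e * R^2)
dE = pi^2 * (1.055e-34)^2 / (2 * 0.496 * 9.109e-31 * (6e-09)^2) J, divided by 1.602e-19 J/eV
dE = 0.0211 eV
Total band gap = E_g(bulk) + dE = 1.1 + 0.0211 = 1.1211 eV

1.1211


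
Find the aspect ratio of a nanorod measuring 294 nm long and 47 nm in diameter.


Aspect ratio AR = length / diameter
AR = 294 / 47
AR = 6.26

6.26


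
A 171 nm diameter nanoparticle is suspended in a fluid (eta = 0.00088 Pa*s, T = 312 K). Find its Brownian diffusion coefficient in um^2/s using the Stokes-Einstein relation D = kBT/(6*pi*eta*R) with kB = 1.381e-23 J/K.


Radius R = 171/2 = 85.5 nm = 8.55e-08 m
D = kB*T / (6*pi*eta*R)
D = 1.381e-23 * 312 / (6 * pi * 0.00088 * 8.55e-08)
D = 3.03807e-12 m^2/s = 3.038 um^2/s

3.038


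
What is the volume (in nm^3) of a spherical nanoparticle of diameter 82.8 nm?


Radius r = 82.8/2 = 41.4 nm
Volume V = (4/3) * pi * r^3
V = (4/3) * pi * (41.4)^3
V = 297227.94 nm^3

297227.94


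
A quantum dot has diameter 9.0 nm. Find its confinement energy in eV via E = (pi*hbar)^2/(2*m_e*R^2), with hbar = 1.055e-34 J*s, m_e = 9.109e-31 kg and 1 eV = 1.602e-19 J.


Radius R = 9.0/2 = 4.5 nm = 4.5e-09 m
E = (pi * 1.055e-34)^2 / (2 * 9.109e-31 * (4.5e-09)^2)
E(J) = 2.97769e-21
E = E(J) / 1.602e-19 = 0.0186 eV

0.0186


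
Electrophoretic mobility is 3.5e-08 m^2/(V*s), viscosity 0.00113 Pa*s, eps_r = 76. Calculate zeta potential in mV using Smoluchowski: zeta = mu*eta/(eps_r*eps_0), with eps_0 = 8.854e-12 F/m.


Smoluchowski equation: zeta = mu * eta / (eps_r * eps_0)
zeta = 3.5e-08 * 0.00113 / (76 * 8.854e-12)
zeta = 0.058775 V = 58.78 mV

58.78


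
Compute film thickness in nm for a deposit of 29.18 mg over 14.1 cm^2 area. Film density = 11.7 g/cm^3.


Convert: m = 29.18 mg = 2.9180e-05 kg, A = 14.1 cm^2 = 1.4100e-03 m^2, rho = 11.7 g/cm^3 = 11700 kg/m^3
t = m / (A * rho)
t = 2.9180e-05 / (1.4100e-03 * 11700)
t = 1.7688e-06 m = 1768.8 nm

1768.8


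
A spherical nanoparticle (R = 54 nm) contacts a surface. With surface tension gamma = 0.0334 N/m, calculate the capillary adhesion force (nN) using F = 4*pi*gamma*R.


Convert radius: R = 54 nm = 5.4e-08 m
F = 4 * pi * gamma * R
F = 4 * pi * 0.0334 * 5.4e-08
F = 2.26647e-08 N = 22.6647 nN

22.6647


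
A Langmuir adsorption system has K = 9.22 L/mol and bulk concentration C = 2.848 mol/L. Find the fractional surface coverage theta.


Langmuir isotherm: theta = K*C / (1 + K*C)
K*C = 9.22 * 2.848 = 26.25856
theta = 26.25856 / (1 + 26.25856) = 26.25856 / 27.25856
theta = 0.9633

0.9633


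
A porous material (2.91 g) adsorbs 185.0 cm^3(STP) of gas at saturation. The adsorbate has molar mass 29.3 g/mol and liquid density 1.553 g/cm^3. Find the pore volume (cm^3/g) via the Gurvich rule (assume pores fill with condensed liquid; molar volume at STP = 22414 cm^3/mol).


Moles adsorbed n = V_ads / 22414 = 185.0 / 22414 = 8.253770e-03 mol
Liquid volume V_liq = n * M / rho_liq = 8.253770e-03 * 29.3 / 1.553 = 0.15572 cm^3
Specific pore volume V_pore = V_liq / m_sample = 0.15572 / 2.91
V_pore = 0.0535 cm^3/g

0.0535


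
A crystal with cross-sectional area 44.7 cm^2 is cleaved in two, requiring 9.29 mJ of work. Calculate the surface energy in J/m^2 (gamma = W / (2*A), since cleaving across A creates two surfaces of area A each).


Convert: A = 44.7 cm^2 = 0.00447 m^2, W = 9.29 mJ = 0.00929 J
Cleaving exposes two faces of area A, so total new surface = 2*A and gamma = W / (2*A)
gamma = 0.00929 / (2 * 0.00447)
gamma = 1.039 J/m^2

1.039


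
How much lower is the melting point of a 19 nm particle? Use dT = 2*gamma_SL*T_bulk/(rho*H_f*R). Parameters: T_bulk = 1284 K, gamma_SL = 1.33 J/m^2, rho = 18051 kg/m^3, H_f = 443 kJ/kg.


Radius R = 19/2 = 9.5 nm = 9.5e-09 m
Convert H_f = 443 kJ/kg = 443000 J/kg
dT = 2 * gamma_SL * T_bulk / (rho * H_f * R)
dT = 2 * 1.33 * 1284 / (18051 * 443000 * 9.5e-09)
dT = 45.0 K

45.0


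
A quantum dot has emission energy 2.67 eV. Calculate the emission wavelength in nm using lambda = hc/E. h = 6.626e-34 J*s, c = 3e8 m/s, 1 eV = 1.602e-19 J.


Convert energy: E = 2.67 eV = 2.67 * 1.602e-19 = 4.27734e-19 J
lambda = h*c / E = 6.626e-34 * 3e8 / 4.27734e-19
lambda = 4.64728e-07 m = 464.7 nm

464.7


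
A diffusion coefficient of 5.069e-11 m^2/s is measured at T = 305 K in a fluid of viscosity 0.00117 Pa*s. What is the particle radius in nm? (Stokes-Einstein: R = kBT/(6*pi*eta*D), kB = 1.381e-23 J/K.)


Stokes-Einstein: R = kB*T / (6*pi*eta*D)
R = 1.381e-23 * 305 / (6 * pi * 0.00117 * 5.069e-11)
R = 3.76777e-09 m = 3.77 nm

3.77


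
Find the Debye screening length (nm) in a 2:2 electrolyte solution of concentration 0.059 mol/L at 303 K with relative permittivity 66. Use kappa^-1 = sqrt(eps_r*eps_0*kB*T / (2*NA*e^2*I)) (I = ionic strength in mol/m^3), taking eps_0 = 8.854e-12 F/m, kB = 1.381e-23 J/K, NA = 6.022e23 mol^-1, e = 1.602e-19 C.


Ionic strength I = 0.059 * 2^2 * 1000 = 236 mol/m^3
kappa^-1 = sqrt(66 * 8.854e-12 * 1.381e-23 * 303 / (2 * 6.022e23 * (1.602e-19)^2 * 236))
kappa^-1 = 0.579 nm

0.579


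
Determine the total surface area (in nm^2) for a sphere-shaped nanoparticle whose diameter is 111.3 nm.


Radius r = 111.3/2 = 55.65 nm
Surface area SA = 4 * pi * r^2
SA = 4 * pi * (55.65)^2
SA = 38917.08 nm^2

38917.08


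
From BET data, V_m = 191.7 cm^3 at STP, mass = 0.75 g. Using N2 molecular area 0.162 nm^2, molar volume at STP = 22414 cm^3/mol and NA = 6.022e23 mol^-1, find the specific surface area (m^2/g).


Number of moles in monolayer = V_m / 22414 = 191.7 / 22414 = 0.00855269
Number of molecules = moles * NA = 0.00855269 * 6.022e23
SA = molecules * sigma / mass
SA = (191.7 / 22414) * 6.022e23 * 0.162e-18 / 0.75
SA = 1112.5 m^2/g

1112.5


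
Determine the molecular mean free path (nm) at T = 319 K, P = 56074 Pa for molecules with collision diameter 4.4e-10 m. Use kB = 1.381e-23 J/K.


Mean free path: lambda = kB*T / (sqrt(2) * pi * d^2 * P)
lambda = 1.381e-23 * 319 / (sqrt(2) * pi * (4.4e-10)^2 * 56074)
lambda = 9.13382e-08 m
lambda = 91.34 nm

91.34


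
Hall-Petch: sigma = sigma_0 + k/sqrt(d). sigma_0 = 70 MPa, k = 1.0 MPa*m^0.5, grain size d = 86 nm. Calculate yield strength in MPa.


d = 86 nm = 8.6e-08 m
sqrt(d) = 0.0002932576
Hall-Petch contribution = k / sqrt(d) = 1.0 / 0.0002932576 = 3410.0 MPa
sigma = sigma_0 + k/sqrt(d) = 70 + 3410.0 = 3480.0 MPa

3480.0


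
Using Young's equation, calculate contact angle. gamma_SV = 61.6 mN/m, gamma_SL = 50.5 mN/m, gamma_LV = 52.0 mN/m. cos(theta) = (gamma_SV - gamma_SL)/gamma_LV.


cos(theta) = (gamma_SV - gamma_SL) / gamma_LV
cos(theta) = (61.6 - 50.5) / 52.0
cos(theta) = 0.213462
theta = arccos(0.213462) = 77.67 degrees

77.67


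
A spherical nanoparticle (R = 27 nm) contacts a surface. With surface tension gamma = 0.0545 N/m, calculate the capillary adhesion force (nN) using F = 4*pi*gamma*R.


Convert radius: R = 27 nm = 2.7e-08 m
F = 4 * pi * gamma * R
F = 4 * pi * 0.0545 * 2.7e-08
F = 1.84914e-08 N = 18.4914 nN

18.4914


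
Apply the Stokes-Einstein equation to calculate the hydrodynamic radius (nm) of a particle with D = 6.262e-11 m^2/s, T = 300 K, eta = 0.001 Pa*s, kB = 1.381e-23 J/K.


Stokes-Einstein: R = kB*T / (6*pi*eta*D)
R = 1.381e-23 * 300 / (6 * pi * 0.001 * 6.262e-11)
R = 3.50995e-09 m = 3.51 nm

3.51


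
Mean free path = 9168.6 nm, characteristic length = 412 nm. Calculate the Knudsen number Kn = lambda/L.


Knudsen number Kn = lambda / L
Kn = 9168.6 / 412
Kn = 22.2539

22.2539


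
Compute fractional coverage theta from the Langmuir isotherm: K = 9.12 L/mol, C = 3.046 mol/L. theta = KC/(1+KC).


Langmuir isotherm: theta = K*C / (1 + K*C)
K*C = 9.12 * 3.046 = 27.77952
theta = 27.77952 / (1 + 27.77952) = 27.77952 / 28.77952
theta = 0.9653

0.9653


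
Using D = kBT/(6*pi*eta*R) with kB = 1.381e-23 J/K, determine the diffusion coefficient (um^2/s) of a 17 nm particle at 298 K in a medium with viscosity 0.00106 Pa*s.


Radius R = 17/2 = 8.5 nm = 8.5e-09 m
D = kB*T / (6*pi*eta*R)
D = 1.381e-23 * 298 / (6 * pi * 0.00106 * 8.5e-09)
D = 2.42317e-11 m^2/s = 24.232 um^2/s

24.232


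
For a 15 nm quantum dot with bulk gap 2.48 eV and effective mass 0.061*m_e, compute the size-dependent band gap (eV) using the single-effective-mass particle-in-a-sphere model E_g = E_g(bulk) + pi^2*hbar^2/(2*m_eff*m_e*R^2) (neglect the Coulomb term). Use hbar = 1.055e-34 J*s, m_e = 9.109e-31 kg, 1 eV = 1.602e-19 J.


Radius R = 15/2 nm = 7.5e-09 m
Confinement energy dE = pi^2 * hbar^2 / (2 * m_eff * m_e * R^2)
dE = pi^2 * (1.055e-34)^2 / (2 * 0.061 * 9.109e-31 * (7.5e-09)^2) J, divided by 1.602e-19 J/eV
dE = 0.1097 eV
Total band gap = E_g(bulk) + dE = 2.48 + 0.1097 = 2.5897 eV

2.5897


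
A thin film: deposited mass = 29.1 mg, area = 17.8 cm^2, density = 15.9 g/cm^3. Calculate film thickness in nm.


Convert: m = 29.1 mg = 2.9100e-05 kg, A = 17.8 cm^2 = 1.7800e-03 m^2, rho = 15.9 g/cm^3 = 15900 kg/m^3
t = m / (A * rho)
t = 2.9100e-05 / (1.7800e-03 * 15900)
t = 1.0282e-06 m = 1028.2 nm

1028.2


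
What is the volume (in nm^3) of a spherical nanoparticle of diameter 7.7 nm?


Radius r = 7.7/2 = 3.85 nm
Volume V = (4/3) * pi * r^3
V = (4/3) * pi * (3.85)^3
V = 239.04 nm^3

239.04


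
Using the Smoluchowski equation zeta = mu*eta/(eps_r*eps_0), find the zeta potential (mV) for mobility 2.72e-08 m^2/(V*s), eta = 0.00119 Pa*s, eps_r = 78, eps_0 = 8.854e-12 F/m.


Smoluchowski equation: zeta = mu * eta / (eps_r * eps_0)
zeta = 2.72e-08 * 0.00119 / (78 * 8.854e-12)
zeta = 0.046869 V = 46.87 mV

46.87


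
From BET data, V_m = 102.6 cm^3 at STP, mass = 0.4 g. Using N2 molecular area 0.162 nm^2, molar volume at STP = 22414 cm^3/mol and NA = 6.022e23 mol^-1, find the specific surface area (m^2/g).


Number of moles in monolayer = V_m / 22414 = 102.6 / 22414 = 0.0045775
Number of molecules = moles * NA = 0.0045775 * 6.022e23
SA = molecules * sigma / mass
SA = (102.6 / 22414) * 6.022e23 * 0.162e-18 / 0.4
SA = 1116.4 m^2/g

1116.4


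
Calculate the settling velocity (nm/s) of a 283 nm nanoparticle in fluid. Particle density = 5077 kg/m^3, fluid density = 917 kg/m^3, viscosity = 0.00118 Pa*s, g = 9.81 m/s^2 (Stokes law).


Radius R = 283/2 nm = 1.415e-07 m
Density difference = 5077 - 917 = 4160 kg/m^3
v = 2 * R^2 * (rho_p - rho_f) * g / (9 * eta)
v = 2 * (1.415e-07)^2 * 4160 * 9.81 / (9 * 0.00118)
v = 1.53879e-07 m/s = 153.8795 nm/s

153.8795


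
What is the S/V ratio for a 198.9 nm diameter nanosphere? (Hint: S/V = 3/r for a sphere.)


Radius r = 198.9/2 = 99.45 nm
S/V = 3 / r = 3 / 99.45
S/V = 0.0302 nm^-1

0.0302


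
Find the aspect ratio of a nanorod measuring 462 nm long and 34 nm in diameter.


Aspect ratio AR = length / diameter
AR = 462 / 34
AR = 13.59

13.59


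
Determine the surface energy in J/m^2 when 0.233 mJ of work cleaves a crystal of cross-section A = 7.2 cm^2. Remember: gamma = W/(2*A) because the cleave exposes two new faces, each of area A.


Convert: A = 7.2 cm^2 = 0.00072 m^2, W = 0.233 mJ = 0.000233 J
Cleaving exposes two faces of area A, so total new surface = 2*A and gamma = W / (2*A)
gamma = 0.000233 / (2 * 0.00072)
gamma = 0.162 J/m^2

0.162


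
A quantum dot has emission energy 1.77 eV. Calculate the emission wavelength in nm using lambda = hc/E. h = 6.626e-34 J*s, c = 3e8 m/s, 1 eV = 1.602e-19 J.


Convert energy: E = 1.77 eV = 1.77 * 1.602e-19 = 2.83554e-19 J
lambda = h*c / E = 6.626e-34 * 3e8 / 2.83554e-19
lambda = 7.0103e-07 m = 701.0 nm

701.0


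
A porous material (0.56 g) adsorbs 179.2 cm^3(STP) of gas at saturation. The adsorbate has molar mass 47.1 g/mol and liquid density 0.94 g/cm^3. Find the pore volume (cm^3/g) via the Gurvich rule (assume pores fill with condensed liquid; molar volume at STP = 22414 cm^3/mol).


Moles adsorbed n = V_ads / 22414 = 179.2 / 22414 = 7.995003e-03 mol
Liquid volume V_liq = n * M / rho_liq = 7.995003e-03 * 47.1 / 0.94 = 0.40060 cm^3
Specific pore volume V_pore = V_liq / m_sample = 0.40060 / 0.56
V_pore = 0.7154 cm^3/g

0.7154


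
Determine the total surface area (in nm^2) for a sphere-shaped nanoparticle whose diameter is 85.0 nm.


Radius r = 85.0/2 = 42.5 nm
Surface area SA = 4 * pi * r^2
SA = 4 * pi * (42.5)^2
SA = 22698.01 nm^2

22698.01


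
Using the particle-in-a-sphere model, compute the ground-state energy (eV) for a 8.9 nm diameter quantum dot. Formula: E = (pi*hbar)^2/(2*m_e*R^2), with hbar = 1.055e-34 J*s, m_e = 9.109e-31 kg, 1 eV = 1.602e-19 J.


Radius R = 8.9/2 = 4.45 nm = 4.45e-09 m
E = (pi * 1.055e-34)^2 / (2 * 9.109e-31 * (4.45e-09)^2)
E(J) = 3.04498e-21
E = E(J) / 1.602e-19 = 0.019 eV

0.019


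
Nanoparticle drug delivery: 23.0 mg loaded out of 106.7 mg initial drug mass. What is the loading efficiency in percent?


Drug loading efficiency = (drug loaded / drug initial) * 100
DLE = 23.0 / 106.7 * 100
DLE = 0.2156 * 100
DLE = 21.56%

21.56


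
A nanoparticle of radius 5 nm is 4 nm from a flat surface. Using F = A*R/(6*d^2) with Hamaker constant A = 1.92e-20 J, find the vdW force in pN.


Convert to SI: R = 5 nm = 5e-09 m, d = 4 nm = 4e-09 m
F = A * R / (6 * d^2)
F = 1.92e-20 * 5e-09 / (6 * (4e-09)^2)
F = 1e-12 N = 1.0 pN

1.0


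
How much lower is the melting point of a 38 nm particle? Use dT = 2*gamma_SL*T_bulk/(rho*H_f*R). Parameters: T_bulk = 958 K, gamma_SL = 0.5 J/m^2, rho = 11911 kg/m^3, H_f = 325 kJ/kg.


Radius R = 38/2 = 19 nm = 1.9e-08 m
Convert H_f = 325 kJ/kg = 325000 J/kg
dT = 2 * gamma_SL * T_bulk / (rho * H_f * R)
dT = 2 * 0.5 * 958 / (11911 * 325000 * 1.9e-08)
dT = 13.0 K

13.0


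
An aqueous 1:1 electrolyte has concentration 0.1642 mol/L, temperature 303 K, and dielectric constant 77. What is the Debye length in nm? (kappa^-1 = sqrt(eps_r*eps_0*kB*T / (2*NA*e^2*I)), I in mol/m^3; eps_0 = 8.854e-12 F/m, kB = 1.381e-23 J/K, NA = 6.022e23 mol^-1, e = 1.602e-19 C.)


Ionic strength I = 0.1642 * 1^2 * 1000 = 164.2 mol/m^3
kappa^-1 = sqrt(77 * 8.854e-12 * 1.381e-23 * 303 / (2 * 6.022e23 * (1.602e-19)^2 * 164.2))
kappa^-1 = 0.75 nm

0.75


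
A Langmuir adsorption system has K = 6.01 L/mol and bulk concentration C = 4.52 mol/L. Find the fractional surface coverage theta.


Langmuir isotherm: theta = K*C / (1 + K*C)
K*C = 6.01 * 4.52 = 27.1652
theta = 27.1652 / (1 + 27.1652) = 27.1652 / 28.1652
theta = 0.9645

0.9645


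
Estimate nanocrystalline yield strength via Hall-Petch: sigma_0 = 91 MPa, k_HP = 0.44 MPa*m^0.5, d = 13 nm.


d = 13 nm = 1.3e-08 m
sqrt(d) = 0.0001140175
Hall-Petch contribution = k / sqrt(d) = 0.44 / 0.0001140175 = 3859.1 MPa
sigma = sigma_0 + k/sqrt(d) = 91 + 3859.1 = 3950.1 MPa

3950.1


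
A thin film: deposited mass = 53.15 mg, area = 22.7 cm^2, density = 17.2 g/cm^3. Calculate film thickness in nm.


Convert: m = 53.15 mg = 5.3150e-05 kg, A = 22.7 cm^2 = 2.2700e-03 m^2, rho = 17.2 g/cm^3 = 17200 kg/m^3
t = m / (A * rho)
t = 5.3150e-05 / (2.2700e-03 * 17200)
t = 1.3613e-06 m = 1361.3 nm

1361.3


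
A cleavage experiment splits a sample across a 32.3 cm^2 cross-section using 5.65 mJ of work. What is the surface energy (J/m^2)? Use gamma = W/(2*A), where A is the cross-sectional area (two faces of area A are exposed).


Convert: A = 32.3 cm^2 = 0.00323 m^2, W = 5.65 mJ = 0.00565 J
Cleaving exposes two faces of area A, so total new surface = 2*A and gamma = W / (2*A)
gamma = 0.00565 / (2 * 0.00323)
gamma = 0.875 J/m^2

0.875


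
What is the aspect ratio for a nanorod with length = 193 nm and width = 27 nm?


Aspect ratio AR = length / diameter
AR = 193 / 27
AR = 7.15

7.15


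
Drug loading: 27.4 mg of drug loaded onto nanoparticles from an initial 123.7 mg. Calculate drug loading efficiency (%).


Drug loading efficiency = (drug loaded / drug initial) * 100
DLE = 27.4 / 123.7 * 100
DLE = 0.2215 * 100
DLE = 22.15%

22.15


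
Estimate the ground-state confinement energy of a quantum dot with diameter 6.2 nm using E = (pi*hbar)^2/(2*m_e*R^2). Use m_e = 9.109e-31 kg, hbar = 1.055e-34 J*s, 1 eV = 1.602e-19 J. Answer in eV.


Radius R = 6.2/2 = 3.1 nm = 3.1e-09 m
E = (pi * 1.055e-34)^2 / (2 * 9.109e-31 * (3.1e-09)^2)
E(J) = 6.27452e-21
E = E(J) / 1.602e-19 = 0.0392 eV

0.0392


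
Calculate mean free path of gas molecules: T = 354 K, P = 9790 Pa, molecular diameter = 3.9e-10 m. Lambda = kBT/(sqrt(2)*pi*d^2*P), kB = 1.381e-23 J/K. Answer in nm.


Mean free path: lambda = kB*T / (sqrt(2) * pi * d^2 * P)
lambda = 1.381e-23 * 354 / (sqrt(2) * pi * (3.9e-10)^2 * 9790)
lambda = 7.38959e-07 m
lambda = 738.96 nm

738.96


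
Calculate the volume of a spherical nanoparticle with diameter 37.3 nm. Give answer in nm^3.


Radius r = 37.3/2 = 18.65 nm
Volume V = (4/3) * pi * r^3
V = (4/3) * pi * (18.65)^3
V = 27172.22 nm^3

27172.22


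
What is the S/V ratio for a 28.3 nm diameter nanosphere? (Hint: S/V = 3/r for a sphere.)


Radius r = 28.3/2 = 14.15 nm
S/V = 3 / r = 3 / 14.15
S/V = 0.212 nm^-1

0.212


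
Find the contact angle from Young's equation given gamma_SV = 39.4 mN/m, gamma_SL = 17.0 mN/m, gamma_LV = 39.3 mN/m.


cos(theta) = (gamma_SV - gamma_SL) / gamma_LV
cos(theta) = (39.4 - 17.0) / 39.3
cos(theta) = 0.569975
theta = arccos(0.569975) = 55.25 degrees

55.25


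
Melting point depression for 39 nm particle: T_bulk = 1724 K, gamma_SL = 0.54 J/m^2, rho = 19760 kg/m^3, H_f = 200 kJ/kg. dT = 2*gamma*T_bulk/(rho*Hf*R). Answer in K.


Radius R = 39/2 = 19.5 nm = 1.95e-08 m
Convert H_f = 200 kJ/kg = 200000 J/kg
dT = 2 * gamma_SL * T_bulk / (rho * H_f * R)
dT = 2 * 0.54 * 1724 / (19760 * 200000 * 1.95e-08)
dT = 24.2 K

24.2


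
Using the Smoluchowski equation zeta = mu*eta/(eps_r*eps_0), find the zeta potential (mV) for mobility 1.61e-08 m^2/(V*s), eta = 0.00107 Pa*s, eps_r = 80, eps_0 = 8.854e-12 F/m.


Smoluchowski equation: zeta = mu * eta / (eps_r * eps_0)
zeta = 1.61e-08 * 0.00107 / (80 * 8.854e-12)
zeta = 0.024321 V = 24.32 mV

24.32


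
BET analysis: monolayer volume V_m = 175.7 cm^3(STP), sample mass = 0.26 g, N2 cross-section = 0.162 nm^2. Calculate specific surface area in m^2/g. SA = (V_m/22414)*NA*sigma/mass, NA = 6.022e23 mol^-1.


Number of moles in monolayer = V_m / 22414 = 175.7 / 22414 = 0.00783885
Number of molecules = moles * NA = 0.00783885 * 6.022e23
SA = molecules * sigma / mass
SA = (175.7 / 22414) * 6.022e23 * 0.162e-18 / 0.26
SA = 2941.3 m^2/g

2941.3


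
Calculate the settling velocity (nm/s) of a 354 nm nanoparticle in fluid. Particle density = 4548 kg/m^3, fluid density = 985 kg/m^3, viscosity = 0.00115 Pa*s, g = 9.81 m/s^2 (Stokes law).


Radius R = 354/2 nm = 1.77e-07 m
Density difference = 4548 - 985 = 3563 kg/m^3
v = 2 * R^2 * (rho_p - rho_f) * g / (9 * eta)
v = 2 * (1.77e-07)^2 * 3563 * 9.81 / (9 * 0.00115)
v = 2.11603e-07 m/s = 211.6026 nm/s

211.6026


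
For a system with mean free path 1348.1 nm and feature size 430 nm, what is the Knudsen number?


Knudsen number Kn = lambda / L
Kn = 1348.1 / 430
Kn = 3.1351

3.1351


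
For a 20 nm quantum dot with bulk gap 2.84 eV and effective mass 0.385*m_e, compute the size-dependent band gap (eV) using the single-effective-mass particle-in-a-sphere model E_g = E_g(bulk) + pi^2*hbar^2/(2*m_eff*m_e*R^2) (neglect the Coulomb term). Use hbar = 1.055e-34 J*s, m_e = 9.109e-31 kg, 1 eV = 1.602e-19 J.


Radius R = 20/2 nm = 1e-08 m
Confinement energy dE = pi^2 * hbar^2 / (2 * m_eff * m_e * R^2)
dE = pi^2 * (1.055e-34)^2 / (2 * 0.385 * 9.109e-31 * (1e-08)^2) J, divided by 1.602e-19 J/eV
dE = 0.0098 eV
Total band gap = E_g(bulk) + dE = 2.84 + 0.0098 = 2.8498 eV

2.8498


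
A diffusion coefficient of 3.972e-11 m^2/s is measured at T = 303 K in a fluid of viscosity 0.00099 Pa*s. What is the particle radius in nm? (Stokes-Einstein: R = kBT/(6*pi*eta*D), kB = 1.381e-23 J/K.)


Stokes-Einstein: R = kB*T / (6*pi*eta*D)
R = 1.381e-23 * 303 / (6 * pi * 0.00099 * 3.972e-11)
R = 5.64535e-09 m = 5.65 nm

5.65


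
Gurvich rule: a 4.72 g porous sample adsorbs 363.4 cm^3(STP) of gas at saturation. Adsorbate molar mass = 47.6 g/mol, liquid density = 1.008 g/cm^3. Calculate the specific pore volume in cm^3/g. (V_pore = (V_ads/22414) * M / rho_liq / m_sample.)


Moles adsorbed n = V_ads / 22414 = 363.4 / 22414 = 1.621308e-02 mol
Liquid volume V_liq = n * M / rho_liq = 1.621308e-02 * 47.6 / 1.008 = 0.76562 cm^3
Specific pore volume V_pore = V_liq / m_sample = 0.76562 / 4.72
V_pore = 0.1622 cm^3/g

0.1622


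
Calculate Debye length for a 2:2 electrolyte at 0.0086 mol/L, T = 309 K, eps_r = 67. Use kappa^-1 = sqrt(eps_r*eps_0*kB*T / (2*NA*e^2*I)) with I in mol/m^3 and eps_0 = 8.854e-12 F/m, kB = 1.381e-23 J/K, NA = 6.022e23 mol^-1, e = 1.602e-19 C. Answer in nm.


Ionic strength I = 0.0086 * 2^2 * 1000 = 34.4 mol/m^3
kappa^-1 = sqrt(67 * 8.854e-12 * 1.381e-23 * 309 / (2 * 6.022e23 * (1.602e-19)^2 * 34.4))
kappa^-1 = 1.543 nm

1.543


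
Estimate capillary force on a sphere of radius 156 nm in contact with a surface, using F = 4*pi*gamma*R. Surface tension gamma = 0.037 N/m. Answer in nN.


Convert radius: R = 156 nm = 1.56e-07 m
F = 4 * pi * gamma * R
F = 4 * pi * 0.037 * 1.56e-07
F = 7.25331e-08 N = 72.5331 nN

72.5331


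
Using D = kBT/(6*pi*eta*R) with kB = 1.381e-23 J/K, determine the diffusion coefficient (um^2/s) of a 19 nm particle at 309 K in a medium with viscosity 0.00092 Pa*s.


Radius R = 19/2 = 9.5 nm = 9.5e-09 m
D = kB*T / (6*pi*eta*R)
D = 1.381e-23 * 309 / (6 * pi * 0.00092 * 9.5e-09)
D = 2.59024e-11 m^2/s = 25.902 um^2/s

25.902


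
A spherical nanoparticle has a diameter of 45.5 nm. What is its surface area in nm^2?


Radius r = 45.5/2 = 22.75 nm
Surface area SA = 4 * pi * r^2
SA = 4 * pi * (22.75)^2
SA = 6503.88 nm^2

6503.88


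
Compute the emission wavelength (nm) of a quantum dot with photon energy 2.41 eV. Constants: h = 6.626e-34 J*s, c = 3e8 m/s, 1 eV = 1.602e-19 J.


Convert energy: E = 2.41 eV = 2.41 * 1.602e-19 = 3.86082e-19 J
lambda = h*c / E = 6.626e-34 * 3e8 / 3.86082e-19
lambda = 5.14865e-07 m = 514.9 nm

514.9


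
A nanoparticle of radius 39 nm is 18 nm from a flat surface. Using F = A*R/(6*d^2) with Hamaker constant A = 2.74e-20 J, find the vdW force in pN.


Convert to SI: R = 39 nm = 3.9e-08 m, d = 18 nm = 1.8e-08 m
F = A * R / (6 * d^2)
F = 2.74e-20 * 3.9e-08 / (6 * (1.8e-08)^2)
F = 5.49691e-13 N = 0.55 pN

0.55


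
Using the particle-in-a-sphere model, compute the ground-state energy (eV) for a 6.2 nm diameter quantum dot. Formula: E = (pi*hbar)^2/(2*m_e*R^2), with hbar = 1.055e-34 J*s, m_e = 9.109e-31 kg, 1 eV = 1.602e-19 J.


Radius R = 6.2/2 = 3.1 nm = 3.1e-09 m
E = (pi * 1.055e-34)^2 / (2 * 9.109e-31 * (3.1e-09)^2)
E(J) = 6.27452e-21
E = E(J) / 1.602e-19 = 0.0392 eV

0.0392


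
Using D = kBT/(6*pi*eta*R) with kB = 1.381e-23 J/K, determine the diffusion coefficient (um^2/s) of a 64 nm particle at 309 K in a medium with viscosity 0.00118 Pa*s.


Radius R = 64/2 = 32 nm = 3.2e-08 m
D = kB*T / (6*pi*eta*R)
D = 1.381e-23 * 309 / (6 * pi * 0.00118 * 3.2e-08)
D = 5.99541e-12 m^2/s = 5.995 um^2/s

5.995


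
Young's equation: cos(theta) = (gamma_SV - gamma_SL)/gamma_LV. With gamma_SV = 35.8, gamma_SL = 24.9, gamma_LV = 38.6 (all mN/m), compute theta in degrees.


cos(theta) = (gamma_SV - gamma_SL) / gamma_LV
cos(theta) = (35.8 - 24.9) / 38.6
cos(theta) = 0.282383
theta = arccos(0.282383) = 73.6 degrees

73.6


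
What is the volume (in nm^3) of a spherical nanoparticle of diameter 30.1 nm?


Radius r = 30.1/2 = 15.05 nm
Volume V = (4/3) * pi * r^3
V = (4/3) * pi * (15.05)^3
V = 14279.01 nm^3

14279.01


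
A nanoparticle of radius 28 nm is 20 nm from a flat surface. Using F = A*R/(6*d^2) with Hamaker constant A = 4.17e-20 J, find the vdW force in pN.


Convert to SI: R = 28 nm = 2.8e-08 m, d = 20 nm = 2e-08 m
F = A * R / (6 * d^2)
F = 4.17e-20 * 2.8e-08 / (6 * (2e-08)^2)
F = 4.865e-13 N = 0.486 pN

0.486


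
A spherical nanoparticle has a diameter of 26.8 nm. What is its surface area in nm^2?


Radius r = 26.8/2 = 13.4 nm
Surface area SA = 4 * pi * r^2
SA = 4 * pi * (13.4)^2
SA = 2256.42 nm^2

2256.42


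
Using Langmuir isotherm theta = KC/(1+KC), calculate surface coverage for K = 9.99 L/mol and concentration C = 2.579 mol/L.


Langmuir isotherm: theta = K*C / (1 + K*C)
K*C = 9.99 * 2.579 = 25.76421
theta = 25.76421 / (1 + 25.76421) = 25.76421 / 26.76421
theta = 0.9626

0.9626


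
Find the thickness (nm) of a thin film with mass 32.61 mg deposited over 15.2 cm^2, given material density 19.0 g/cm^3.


Convert: m = 32.61 mg = 3.2610e-05 kg, A = 15.2 cm^2 = 1.5200e-03 m^2, rho = 19.0 g/cm^3 = 19000 kg/m^3
t = m / (A * rho)
t = 3.2610e-05 / (1.5200e-03 * 19000)
t = 1.1292e-06 m = 1129.2 nm

1129.2


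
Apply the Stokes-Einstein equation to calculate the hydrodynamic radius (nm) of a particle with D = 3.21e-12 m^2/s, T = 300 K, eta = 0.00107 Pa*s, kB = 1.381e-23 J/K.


Stokes-Einstein: R = kB*T / (6*pi*eta*D)
R = 1.381e-23 * 300 / (6 * pi * 0.00107 * 3.21e-12)
R = 6.39919e-08 m = 63.99 nm

63.99


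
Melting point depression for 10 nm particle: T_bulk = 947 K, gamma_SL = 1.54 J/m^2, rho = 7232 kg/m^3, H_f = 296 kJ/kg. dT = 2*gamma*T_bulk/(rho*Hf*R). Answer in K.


Radius R = 10/2 = 5 nm = 5e-09 m
Convert H_f = 296 kJ/kg = 296000 J/kg
dT = 2 * gamma_SL * T_bulk / (rho * H_f * R)
dT = 2 * 1.54 * 947 / (7232 * 296000 * 5e-09)
dT = 272.5 K

272.5


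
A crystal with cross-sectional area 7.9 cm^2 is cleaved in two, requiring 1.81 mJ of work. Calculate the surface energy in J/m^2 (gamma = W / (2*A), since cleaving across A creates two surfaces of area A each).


Convert: A = 7.9 cm^2 = 0.00079 m^2, W = 1.81 mJ = 0.00181 J
Cleaving exposes two faces of area A, so total new surface = 2*A and gamma = W / (2*A)
gamma = 0.00181 / (2 * 0.00079)
gamma = 1.146 J/m^2

1.146


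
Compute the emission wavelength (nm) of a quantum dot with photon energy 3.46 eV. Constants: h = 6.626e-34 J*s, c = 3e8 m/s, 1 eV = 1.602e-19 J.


Convert energy: E = 3.46 eV = 3.46 * 1.602e-19 = 5.54292e-19 J
lambda = h*c / E = 6.626e-34 * 3e8 / 5.54292e-19
lambda = 3.5862e-07 m = 358.6 nm

358.6


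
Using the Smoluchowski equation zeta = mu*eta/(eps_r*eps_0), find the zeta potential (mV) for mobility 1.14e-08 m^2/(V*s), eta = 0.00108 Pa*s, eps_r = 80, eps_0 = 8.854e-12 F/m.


Smoluchowski equation: zeta = mu * eta / (eps_r * eps_0)
zeta = 1.14e-08 * 0.00108 / (80 * 8.854e-12)
zeta = 0.017382 V = 17.38 mV

17.38


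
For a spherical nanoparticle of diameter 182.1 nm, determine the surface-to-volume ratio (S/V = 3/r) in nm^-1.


Radius r = 182.1/2 = 91.05 nm
S/V = 3 / r = 3 / 91.05
S/V = 0.0329 nm^-1

0.0329
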